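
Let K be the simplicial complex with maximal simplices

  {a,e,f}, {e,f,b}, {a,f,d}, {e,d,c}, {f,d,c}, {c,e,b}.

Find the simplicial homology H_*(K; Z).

Order the vertices as a < b < c < d < e < f. Listing each simplex with vertices in this order, K has dimension 2 with simplices:

  0-simplices (6): a, b, c, d, e, f
  1-simplices (12): ad, ae, af, bc, be, bf, cd, ce, cf, de, df, ef
  2-simplices (6): adf, aef, bce, bef, cde, cdf

Hence C_0 ≅ Z^6, C_1 ≅ Z^12, C_2 ≅ Z^6.

Boundary ∂_1: C_1 → C_0 maps an edge to its endpoints' difference, ∂[p,q] = q − p. For instance
  ∂ce = e − c.
The 6×12 boundary matrix has rank 5 and Smith normal form diag(1,1,1,1,1).

The boundary map ∂_2: C_2 → C_1 maps a triangle to the signed sum of its edges. For instance
  ∂cdf = df − cf + cd,
  ∂aef = ef − af + ae.
The 12×6 boundary matrix has rank 6 and Smith normal form diag(1,1,1,1,1,1).

From H_k ≅ ker(∂_k) / im(∂_{k+1}) we obtain:

  H_0: rank C_0 − rank ∂_1 = 6 − 5 = 1, and the invariant factors of ∂_1 are all 1, so H_0 ≅ Z.
  H_1: rank ker ∂_1 − rank ∂_2 = (12 − 5) − 6 = 1, and the invariant factors of ∂_2 are all 1, so H_1 ≅ Z.
  H_2: rank ker ∂_2 − rank ∂_3 = (6 − 6) − 0 = 0, and there is no ∂_3, so H_2 ≅ 0.

H_0 ≅ Z,  H_1 ≅ Z,  H_2 = 0.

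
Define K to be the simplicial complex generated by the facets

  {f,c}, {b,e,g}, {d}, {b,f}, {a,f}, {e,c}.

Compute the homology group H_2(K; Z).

K has 7 vertices, 7 edges, 1 triangle.
rank ∂_2 = 1, rank ∂_3 = 0 ⇒ b_2 = 1 − 1 − 0 = 0. So H_2 ≅ 0.

H_2 ≅ 0.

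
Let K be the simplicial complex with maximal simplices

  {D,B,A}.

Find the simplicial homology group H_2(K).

H_2 ≅ 0.

Fix the vertex order A < B < D and write every simplex with vertices in increasing order. Then dim K = 2 and the simplices of K are:

  0-simplices (3): A, B, D
  1-simplices (3): AB, AD, BD
  2-simplices (1): ABD

Hence C_0 ≅ Z^3, C_1 ≅ Z^3, C_2 ≅ Z^1.

Boundary ∂_1: C_1 → C_0 maps an edge to its endpoints' difference, ∂[p,q] = q − p. For instance
  ∂AB = B − A.
The resulting 3×3 matrix has rank 2, and its Smith normal form has invariant factors (1,1).

Boundary ∂_2: C_2 → C_1 sends each 2-simplex [p,q,r] to [q,r] − [p,r] + [p,q]. For instance
  ∂ABD = BD − AD + AB.
The resulting 3×1 matrix has rank 1, and its Smith normal form has invariant factors (1).

Computing H_k = (kernel of ∂_k) / (image of ∂_{k+1}):

  H_2: rank ker ∂_2 − rank ∂_3 = (1 − 1) − 0 = 0, and there is no ∂_3, so H_2 ≅ 0.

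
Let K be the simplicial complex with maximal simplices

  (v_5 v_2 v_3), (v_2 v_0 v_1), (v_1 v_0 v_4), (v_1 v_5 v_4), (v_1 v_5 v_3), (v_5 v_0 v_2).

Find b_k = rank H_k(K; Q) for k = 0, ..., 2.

b_0 = 1, b_1 = 1, b_2 = 0.

Order the vertices as v_0 < v_1 < v_2 < v_3 < v_4 < v_5. Listing each simplex with vertices in this order, K has dimension 2 with simplices:

  0-simplices (6): [v_0], [v_1], [v_2], [v_3], [v_4], [v_5]
  1-simplices (12): [v_0,v_1], [v_0,v_2], [v_0,v_4], [v_0,v_5], [v_1,v_2], [v_1,v_3], [v_1,v_4], [v_1,v_5], [v_2,v_3], [v_2,v_5], [v_3,v_5], [v_4,v_5]
  2-simplices (6): [v_0,v_1,v_2], [v_0,v_1,v_4], [v_0,v_2,v_5], [v_1,v_3,v_5], [v_1,v_4,v_5], [v_2,v_3,v_5]

Hence C_0 ≅ Z^6, C_1 ≅ Z^12, C_2 ≅ Z^6.

Boundary ∂_1: C_1 → C_0 maps an edge to its endpoints' difference, ∂[p,q] = q − p. For instance
  ∂[v_1,v_4] = [v_4] − [v_1].
As a 6×12 matrix over Z this has rank 5, with invariant factors (1,1,1,1,1).

∂_2: C_2 → C_1 sends each 2-simplex [p,q,r] to [q,r] − [p,r] + [p,q]. For instance
  ∂[v_2,v_3,v_5] = [v_3,v_5] − [v_2,v_5] + [v_2,v_3],
  ∂[v_0,v_1,v_4] = [v_1,v_4] − [v_0,v_4] + [v_0,v_1].
The 12×6 boundary matrix has rank 6 and Smith normal form diag(1,1,1,1,1,1).

Now H_k = ker ∂_k / im ∂_{k+1}, so:

  H_0: rank C_0 − rank ∂_1 = 6 − 5 = 1, and the invariant factors of ∂_1 are all 1, so H_0 ≅ Z.
  H_1: rank ker ∂_1 − rank ∂_2 = (12 − 5) − 6 = 1, and the invariant factors of ∂_2 are all 1, so H_1 ≅ Z.
  H_2: rank ker ∂_2 − rank ∂_3 = (6 − 6) − 0 = 0, and there is no ∂_3, so H_2 ≅ 0.

As a check, the Euler characteristic is 6 − 12 + 6 = 0, which agrees with 1 − 1 + 0 = 0.
(K is a triangulation of the cylinder S^1 x I.)

Hence the Betti numbers are b_0 = 1, b_1 = 1, b_2 = 0.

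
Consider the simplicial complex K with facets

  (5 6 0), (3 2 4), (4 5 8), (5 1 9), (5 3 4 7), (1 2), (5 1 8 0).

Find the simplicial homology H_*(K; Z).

H_0 ≅ Z,  H_1 ≅ Z,  H_2 = 0,  H_3 = 0.

Fix the vertex order 0 < 1 < 2 < 3 < 4 < 5 < 6 < 7 < 8 < 9 and write every simplex with vertices in increasing order. Then dim K = 3 and the simplices of K are:

  0-simplices (10): [0], [1], [2], [3], [4], [5], [6], [7], [8], [9]
  1-simplices (20): [0,1], [0,5], [0,6], [0,8], [1,2], [1,5], [1,8], [1,9], [2,3], [2,4], [3,4], [3,5], [3,7], [4,5], [4,7], [4,8], [5,6], [5,7], [5,8], [5,9]
  2-simplices (12): [0,1,5], [0,1,8], [0,5,6], [0,5,8], [1,5,8], [1,5,9], [2,3,4], [3,4,5], [3,4,7], [3,5,7], [4,5,7], [4,5,8]
  3-simplices (2): [0,1,5,8], [3,4,5,7]

Hence C_0 ≅ Z^10, C_1 ≅ Z^20, C_2 ≅ Z^12, C_3 ≅ Z^2.

The boundary map ∂_1: C_1 → C_0 is given by ∂[p,q] = [q] − [p]. For instance
  ∂[0,8] = [8] − [0].
This gives a 10×20 integer matrix of rank 9; reducing to Smith normal form yields diagonal entries (1,1,1,1,1,1,1,1,1).

∂_2: C_2 → C_1 maps a triangle to the signed sum of its edges. For instance
  ∂[1,5,9] = [5,9] − [1,9] + [1,5],
  ∂[4,5,8] = [5,8] − [4,8] + [4,5].
The resulting 20×12 matrix has rank 10, and its Smith normal form has invariant factors (1,1,1,1,1,1,1,1,1,1).

The boundary map ∂_3: C_3 → C_2 sends each 3-simplex σ to the alternating sum Σ_i (−1)^i (σ with its i-th vertex removed). For instance
  ∂[0,1,5,8] = [1,5,8] − [0,5,8] + [0,1,8] − [0,1,5],
  ∂[3,4,5,7] = [4,5,7] − [3,5,7] + [3,4,7] − [3,4,5].
The resulting 12×2 matrix has rank 2, and its Smith normal form has invariant factors (1,1).

Computing H_k = (kernel of ∂_k) / (image of ∂_{k+1}):

  H_0: rank C_0 − rank ∂_1 = 10 − 9 = 1, and the invariant factors of ∂_1 are all 1, so H_0 = Z.
  H_1: rank ker ∂_1 − rank ∂_2 = (20 − 9) − 10 = 1, and the invariant factors of ∂_2 are all 1, so H_1 = Z.
  H_2: rank ker ∂_2 − rank ∂_3 = (12 − 10) − 2 = 0, and the invariant factors of ∂_3 are all 1, so H_2 = 0.
  H_3: rank ker ∂_3 − rank ∂_4 = (2 − 2) − 0 = 0, and there is no ∂_4, so H_3 = 0.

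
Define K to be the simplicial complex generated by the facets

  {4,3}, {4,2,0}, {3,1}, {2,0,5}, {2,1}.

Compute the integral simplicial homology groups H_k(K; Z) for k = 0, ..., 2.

H_0 = Z,  H_1 = Z,  H_2 = 0.

Take the total order 0 < 1 < 2 < 3 < 4 < 5 on the vertex set. Then K (dimension 2) consists of the simplices:

  0-simplices (6): [0], [1], [2], [3], [4], [5]
  1-simplices (8): [0,2], [0,4], [0,5], [1,2], [1,3], [2,4], [2,5], [3,4]
  2-simplices (2): [0,2,4], [0,2,5]

so the chain groups are C_0 ≅ Z^6, C_1 ≅ Z^8, C_2 ≅ Z^2.

Boundary ∂_1: C_1 → C_0 maps an edge to its endpoints' difference, ∂[p,q] = q − p. For instance
  ∂[1,2] = [2] − [1].
This gives a 6×8 integer matrix of rank 5; reducing to Smith normal form yields diagonal entries (1,1,1,1,1).

∂_2: C_2 → C_1 sends each 2-simplex [p,q,r] to [q,r] − [p,r] + [p,q]. For instance
  ∂[0,2,5] = [2,5] − [0,5] + [0,2],
  ∂[0,2,4] = [2,4] − [0,4] + [0,2].
The 8×2 boundary matrix has rank 2 and Smith normal form diag(1,1).

Now H_k = ker ∂_k / im ∂_{k+1}, so:

  H_0: rank C_0 − rank ∂_1 = 6 − 5 = 1, and the invariant factors of ∂_1 are all 1, so H_0 = Z.
  H_1: rank ker ∂_1 − rank ∂_2 = (8 − 5) − 2 = 1, and the invariant factors of ∂_2 are all 1, so H_1 = Z.
  H_2: rank ker ∂_2 − rank ∂_3 = (2 − 2) − 0 = 0, and there is no ∂_3, so H_2 = 0.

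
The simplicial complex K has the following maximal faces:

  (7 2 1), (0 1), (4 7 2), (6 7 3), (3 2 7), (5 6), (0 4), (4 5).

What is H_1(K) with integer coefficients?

H_1 = Z^2.

Order the vertices as 0 < 1 < 2 < 3 < 4 < 5 < 6 < 7. Listing each simplex with vertices in this order, K has dimension 2 with simplices:

  0-simplices (8): [0], [1], [2], [3], [4], [5], [6], [7]
  1-simplices (13): [0,1], [0,4], [1,2], [1,7], [2,3], [2,4], [2,7], [3,6], [3,7], [4,5], [4,7], [5,6], [6,7]
  2-simplices (4): [1,2,7], [2,3,7], [2,4,7], [3,6,7]

giving chain groups C_0 ≅ Z^8, C_1 ≅ Z^13, C_2 ≅ Z^4.

∂_1: C_1 → C_0 sends each edge [p,q] (with p < q) to q − p. For instance
  ∂[5,6] = [6] − [5].
The resulting 8×13 matrix has rank 7, and its Smith normal form has invariant factors (1,1,1,1,1,1,1).

The boundary map ∂_2: C_2 → C_1 sends each 2-simplex [p,q,r] to [q,r] − [p,r] + [p,q]. For instance
  ∂[3,6,7] = [6,7] − [3,7] + [3,6],
  ∂[1,2,7] = [2,7] − [1,7] + [1,2].
As a 13×4 matrix over Z this has rank 4, with invariant factors (1,1,1,1).

Reading off H_k = ker ∂_k / im ∂_{k+1}:

  H_1: rank ker ∂_1 − rank ∂_2 = (13 − 7) − 4 = 2, and the invariant factors of ∂_2 are all 1, so H_1 = Z^2.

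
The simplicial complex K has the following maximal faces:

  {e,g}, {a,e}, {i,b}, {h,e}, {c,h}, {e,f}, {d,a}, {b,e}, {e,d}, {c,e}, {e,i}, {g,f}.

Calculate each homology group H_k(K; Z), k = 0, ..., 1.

H_0 = Z,  H_1 = Z^4.

Take the total order a < b < c < d < e < f < g < h < i on the vertex set. Then K (dimension 1) consists of the simplices:

  0-simplices (9): a, b, c, d, e, f, g, h, i
  1-simplices (12): ad, ae, be, bi, ce, ch, de, ef, eg, eh, ei, fg

giving chain groups C_0 ≅ Z^9, C_1 ≅ Z^12.

The boundary map ∂_1: C_1 → C_0 maps an edge to its endpoints' difference, ∂[p,q] = q − p. For instance
  ∂fg = g − f.
The 9×12 boundary matrix has rank 8 and Smith normal form diag(1,1,1,1,1,1,1,1).

From H_k ≅ ker(∂_k) / im(∂_{k+1}) we obtain:

  H_0: rank C_0 − rank ∂_1 = 9 − 8 = 1, and the invariant factors of ∂_1 are all 1, so H_0 ≅ Z.
  H_1: rank ker ∂_1 − rank ∂_2 = (12 − 8) − 0 = 4, and there is no ∂_2, so H_1 ≅ Z^4.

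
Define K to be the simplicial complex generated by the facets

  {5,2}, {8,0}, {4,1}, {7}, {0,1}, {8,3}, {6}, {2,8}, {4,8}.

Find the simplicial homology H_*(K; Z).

H_0 = Z^3,  H_1 = Z.

Order the vertices as 0 < 1 < 2 < 3 < 4 < 5 < 6 < 7 < 8. Listing each simplex with vertices in this order, K has dimension 1 with simplices:

  0-simplices (9): [0], [1], [2], [3], [4], [5], [6], [7], [8]
  1-simplices (7): [0,1], [0,8], [1,4], [2,5], [2,8], [3,8], [4,8]

Hence C_0 ≅ Z^9, C_1 ≅ Z^7.

Boundary ∂_1: C_1 → C_0 sends each edge [p,q] (with p < q) to q − p. For instance
  ∂[2,5] = [5] − [2].
As a 9×7 matrix over Z this has rank 6, with invariant factors (1,1,1,1,1,1).

Reading off H_k = ker ∂_k / im ∂_{k+1}:

  H_0: rank C_0 − rank ∂_1 = 9 − 6 = 3, and the invariant factors of ∂_1 are all 1, so H_0 ≅ Z^3.
  H_1: rank ker ∂_1 − rank ∂_2 = (7 − 6) − 0 = 1, and there is no ∂_2, so H_1 ≅ Z.

As a check, the Euler characteristic is 9 − 7 = 2, which agrees with 3 − 1 = 2.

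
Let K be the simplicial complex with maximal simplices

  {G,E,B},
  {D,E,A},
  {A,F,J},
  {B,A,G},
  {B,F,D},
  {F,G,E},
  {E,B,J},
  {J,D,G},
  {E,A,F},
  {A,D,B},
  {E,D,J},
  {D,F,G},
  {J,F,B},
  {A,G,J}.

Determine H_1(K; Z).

K has 7 vertices, 21 edges, 14 triangles.
rank ∂_1 = 6, rank ∂_2 = 13 ⇒ b_1 = 21 − 6 − 13 = 2; all invariant factors of ∂_2 are 1 so no torsion. So H_1 = Z^2.

H_1 ≅ Z^2.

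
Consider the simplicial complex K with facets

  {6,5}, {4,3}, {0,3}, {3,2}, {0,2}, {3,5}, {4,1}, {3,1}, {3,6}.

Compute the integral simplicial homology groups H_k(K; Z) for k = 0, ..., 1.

We work with the vertex ordering 0 < 1 < 2 < 3 < 4 < 5 < 6. The simplices of K, each written with vertices in increasing order, are:

  0-simplices (7): [0], [1], [2], [3], [4], [5], [6]
  1-simplices (9): [0,2], [0,3], [1,3], [1,4], [2,3], [3,4], [3,5], [3,6], [5,6]

so the chain groups are C_0 ≅ Z^7, C_1 ≅ Z^9.

Boundary ∂_1: C_1 → C_0 is given by ∂[p,q] = [q] − [p]. For instance
  ∂[1,3] = [3] − [1].
The 7×9 boundary matrix has rank 6 and Smith normal form diag(1,1,1,1,1,1).

From H_k ≅ ker(∂_k) / im(∂_{k+1}) we obtain:

  H_0: rank C_0 − rank ∂_1 = 7 − 6 = 1, and the invariant factors of ∂_1 are all 1, so H_0 = Z.
  H_1: rank ker ∂_1 − rank ∂_2 = (9 − 6) − 0 = 3, and there is no ∂_2, so H_1 = Z^3.

(K is a triangulation of a wedge of 3 circles.)

H_0 = Z,  H_1 = Z^3.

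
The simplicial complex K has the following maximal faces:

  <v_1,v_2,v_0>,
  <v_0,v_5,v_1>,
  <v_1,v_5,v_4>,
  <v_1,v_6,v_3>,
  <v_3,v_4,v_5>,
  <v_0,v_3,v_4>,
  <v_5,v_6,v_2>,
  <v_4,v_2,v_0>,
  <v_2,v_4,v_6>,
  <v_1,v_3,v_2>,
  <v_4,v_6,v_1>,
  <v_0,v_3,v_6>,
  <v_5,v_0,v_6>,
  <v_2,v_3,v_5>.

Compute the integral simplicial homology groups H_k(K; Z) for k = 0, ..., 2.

H_0 = Z,  H_1 = Z^2,  H_2 = Z.

Order the vertices as v_0 < v_1 < v_2 < v_3 < v_4 < v_5 < v_6. Listing each simplex with vertices in this order, K has dimension 2 with simplices:

  0-simplices (7): [v_0], [v_1], [v_2], [v_3], [v_4], [v_5], [v_6]
  1-simplices (21): (21 of them)
  2-simplices (14): (14 of them)

giving chain groups C_0 ≅ Z^7, C_1 ≅ Z^21, C_2 ≅ Z^14.

Boundary ∂_1: C_1 → C_0 is given by ∂[p,q] = [q] − [p].
As a 7×21 matrix over Z this has rank 6, with invariant factors (1,1,1,1,1,1).

Boundary ∂_2: C_2 → C_1 sends each 2-simplex [p,q,r] to [q,r] − [p,r] + [p,q]. For instance
  ∂[v_0,v_3,v_6] = [v_3,v_6] − [v_0,v_6] + [v_0,v_3],
  ∂[v_0,v_1,v_2] = [v_1,v_2] − [v_0,v_2] + [v_0,v_1].
The 21×14 boundary matrix has rank 13 and Smith normal form diag(1,1,1,1,1,1,1,1,1,1,1,1,1).

Reading off H_k = ker ∂_k / im ∂_{k+1}:

  H_0: rank C_0 − rank ∂_1 = 7 − 6 = 1, and the invariant factors of ∂_1 are all 1, so H_0 ≅ Z.
  H_1: rank ker ∂_1 − rank ∂_2 = (21 − 6) − 13 = 2, and the invariant factors of ∂_2 are all 1, so H_1 ≅ Z^2.
  H_2: rank ker ∂_2 − rank ∂_3 = (14 − 13) − 0 = 1, and there is no ∂_3, so H_2 ≅ Z.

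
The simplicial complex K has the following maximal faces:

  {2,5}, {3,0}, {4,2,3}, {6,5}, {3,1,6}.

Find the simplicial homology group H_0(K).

Take the total order 0 < 1 < 2 < 3 < 4 < 5 < 6 on the vertex set. Then K (dimension 2) consists of the simplices:

  0-simplices (7): [0], [1], [2], [3], [4], [5], [6]
  1-simplices (9): [0,3], [1,3], [1,6], [2,3], [2,4], [2,5], [3,4], [3,6], [5,6]
  2-simplices (2): [1,3,6], [2,3,4]

so the chain groups are C_0 ≅ Z^7, C_1 ≅ Z^9, C_2 ≅ Z^2.

Boundary ∂_1: C_1 → C_0 sends each edge [p,q] (with p < q) to q − p. For instance
  ∂[1,3] = [3] − [1].
The resulting 7×9 matrix has rank 6, and its Smith normal form has invariant factors (1,1,1,1,1,1).

The boundary map ∂_2: C_2 → C_1 acts by ∂[p,q,r] = [q,r] − [p,r] + [p,q]. For instance
  ∂[2,3,4] = [3,4] − [2,4] + [2,3],
  ∂[1,3,6] = [3,6] − [1,6] + [1,3].
The 9×2 boundary matrix has rank 2 and Smith normal form diag(1,1).

From H_k ≅ ker(∂_k) / im(∂_{k+1}) we obtain:

  H_0: rank C_0 − rank ∂_1 = 7 − 6 = 1, and the invariant factors of ∂_1 are all 1, so H_0 ≅ Z.

H_0 = Z.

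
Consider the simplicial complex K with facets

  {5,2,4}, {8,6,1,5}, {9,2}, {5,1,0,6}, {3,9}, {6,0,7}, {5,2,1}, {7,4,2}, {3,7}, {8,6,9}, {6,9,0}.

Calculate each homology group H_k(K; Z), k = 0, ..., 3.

H_0 = Z,  H_1 = Z^3,  H_2 = 0,  H_3 = 0.

We work with the vertex ordering 0 < 1 < 2 < 3 < 4 < 5 < 6 < 7 < 8 < 9. The simplices of K, each written with vertices in increasing order, are:

  0-simplices (10): [0], [1], [2], [3], [4], [5], [6], [7], [8], [9]
  1-simplices (23): [0,1], [0,5], [0,6], [0,7], [0,9], [1,2], [1,5], [1,6], [1,8], [2,4], [2,5], [2,7], [2,9], [3,7], [3,9], [4,5], [4,7], [5,6], [5,8], [6,7], [6,8], [6,9], [8,9]
  2-simplices (13): [0,1,5], [0,1,6], [0,5,6], [0,6,7], [0,6,9], [1,2,5], [1,5,6], [1,5,8], [1,6,8], [2,4,5], [2,4,7], [5,6,8], [6,8,9]
  3-simplices (2): [0,1,5,6], [1,5,6,8]

Hence C_0 ≅ Z^10, C_1 ≅ Z^23, C_2 ≅ Z^13, C_3 ≅ Z^2.

Boundary ∂_1: C_1 → C_0 is given by ∂[p,q] = [q] − [p].
This gives a 10×23 integer matrix of rank 9; reducing to Smith normal form yields diagonal entries (1,1,1,1,1,1,1,1,1).

∂_2: C_2 → C_1 maps a triangle to the signed sum of its edges. For instance
  ∂[2,4,7] = [4,7] − [2,7] + [2,4],
  ∂[6,8,9] = [8,9] − [6,9] + [6,8].
As a 23×13 matrix over Z this has rank 11, with invariant factors (1,1,1,1,1,1,1,1,1,1,1).

The boundary map ∂_3: C_3 → C_2 sends each 3-simplex σ to the alternating sum Σ_i (−1)^i (σ with its i-th vertex removed). For instance
  ∂[1,5,6,8] = [5,6,8] − [1,6,8] + [1,5,8] − [1,5,6],
  ∂[0,1,5,6] = [1,5,6] − [0,5,6] + [0,1,6] − [0,1,5].
This gives a 13×2 integer matrix of rank 2; reducing to Smith normal form yields diagonal entries (1,1).

Computing H_k = (kernel of ∂_k) / (image of ∂_{k+1}):

  H_0: rank C_0 − rank ∂_1 = 10 − 9 = 1, and the invariant factors of ∂_1 are all 1, so H_0 = Z.
  H_1: rank ker ∂_1 − rank ∂_2 = (23 − 9) − 11 = 3, and the invariant factors of ∂_2 are all 1, so H_1 = Z^3.
  H_2: rank ker ∂_2 − rank ∂_3 = (13 − 11) − 2 = 0, and the invariant factors of ∂_3 are all 1, so H_2 = 0.
  H_3: rank ker ∂_3 − rank ∂_4 = (2 − 2) − 0 = 0, and there is no ∂_4, so H_3 = 0.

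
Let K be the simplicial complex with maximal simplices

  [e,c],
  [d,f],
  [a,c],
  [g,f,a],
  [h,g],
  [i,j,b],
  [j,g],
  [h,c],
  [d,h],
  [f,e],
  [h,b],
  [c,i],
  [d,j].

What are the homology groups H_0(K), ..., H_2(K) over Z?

H_0 = Z,  H_1 = Z^6,  H_2 = 0.

Order the vertices as a < b < c < d < e < f < g < h < i < j. Listing each simplex with vertices in this order, K has dimension 2 with simplices:

  0-simplices (10): a, b, c, d, e, f, g, h, i, j
  1-simplices (17): ac, af, ag, bh, bi, bj, ce, ch, ci, df, dh, dj, ef, fg, gh, gj, ij
  2-simplices (2): afg, bij

giving chain groups C_0 ≅ Z^10, C_1 ≅ Z^17, C_2 ≅ Z^2.

The boundary map ∂_1: C_1 → C_0 is given by ∂[p,q] = [q] − [p].
The resulting 10×17 matrix has rank 9, and its Smith normal form has invariant factors (1,1,1,1,1,1,1,1,1).

Boundary ∂_2: C_2 → C_1 acts by ∂[p,q,r] = [q,r] − [p,r] + [p,q]. For instance
  ∂bij = ij − bj + bi,
  ∂afg = fg − ag + af.
The resulting 17×2 matrix has rank 2, and its Smith normal form has invariant factors (1,1).

Reading off H_k = ker ∂_k / im ∂_{k+1}:

  H_0: rank C_0 − rank ∂_1 = 10 − 9 = 1, and the invariant factors of ∂_1 are all 1, so H_0 = Z.
  H_1: rank ker ∂_1 − rank ∂_2 = (17 − 9) − 2 = 6, and the invariant factors of ∂_2 are all 1, so H_1 = Z^6.
  H_2: rank ker ∂_2 − rank ∂_3 = (2 − 2) − 0 = 0, and there is no ∂_3, so H_2 = 0.

As a check, the Euler characteristic is 10 − 17 + 2 = -5, which agrees with 1 − 6 + 0 = -5.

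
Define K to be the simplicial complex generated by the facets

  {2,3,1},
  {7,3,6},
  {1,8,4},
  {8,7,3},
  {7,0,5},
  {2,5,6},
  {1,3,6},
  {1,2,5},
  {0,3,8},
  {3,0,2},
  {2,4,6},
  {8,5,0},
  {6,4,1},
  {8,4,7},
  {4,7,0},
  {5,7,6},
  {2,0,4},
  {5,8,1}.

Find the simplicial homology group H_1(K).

H_1 ≅ Z ⊕ Z/2Z.

Fix the vertex order 0 < 1 < 2 < 3 < 4 < 5 < 6 < 7 < 8 and write every simplex with vertices in increasing order. Then dim K = 2 and the simplices of K are:

  0-simplices (9): [0], [1], [2], [3], [4], [5], [6], [7], [8]
  1-simplices (27): (27 of them)
  2-simplices (18): [0,2,3], [0,2,4], [0,3,8], [0,4,7], [0,5,7], [0,5,8], [1,2,3], [1,2,5], [1,3,6], [1,4,6], [1,4,8], [1,5,8], [2,4,6], [2,5,6], [3,6,7], [3,7,8], [4,7,8], [5,6,7]

Hence C_0 ≅ Z^9, C_1 ≅ Z^27, C_2 ≅ Z^18.

The boundary map ∂_1: C_1 → C_0 maps an edge to its endpoints' difference, ∂[p,q] = q − p. For instance
  ∂[0,8] = [8] − [0].
The resulting 9×27 matrix has rank 8, and its Smith normal form has invariant factors (1,1,1,1,1,1,1,1).

∂_2: C_2 → C_1 acts by ∂[p,q,r] = [q,r] − [p,r] + [p,q]. For instance
  ∂[0,3,8] = [3,8] − [0,8] + [0,3],
  ∂[3,6,7] = [6,7] − [3,7] + [3,6].
The resulting 27×18 matrix has rank 18, and its Smith normal form has invariant factors (1,1,1,1,1,1,1,1,1,1,1,1,1,1,1,1,1,2).

Now H_k = ker ∂_k / im ∂_{k+1}, so:

  H_1: rank ker ∂_1 − rank ∂_2 = (27 − 8) − 18 = 1, and ∂_2 has invariant factor 2 > 1, so H_1 = Z ⊕ Z/2Z.

(K is a triangulation of the Klein bottle.)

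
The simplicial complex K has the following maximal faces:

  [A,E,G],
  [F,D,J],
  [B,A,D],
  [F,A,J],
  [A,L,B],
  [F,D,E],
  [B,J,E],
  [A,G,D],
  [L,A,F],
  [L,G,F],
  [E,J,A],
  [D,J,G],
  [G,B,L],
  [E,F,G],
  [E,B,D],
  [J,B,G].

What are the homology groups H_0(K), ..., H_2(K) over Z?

Fix the vertex order A < B < D < E < F < G < J < L and write every simplex with vertices in increasing order. Then dim K = 2 and the simplices of K are:

  0-simplices (8): A, B, D, E, F, G, J, L
  1-simplices (24): AB, AD, AE, AF, AG, AJ, AL, BD, BE, BG, BJ, BL, DE, DF, DG, DJ, EF, EG, EJ, FG, FJ, FL, GJ, GL
  2-simplices (16): ABD, ABL, ADG, AEG, AEJ, AFJ, AFL, BDE, BEJ, BGJ, BGL, DEF, DFJ, DGJ, EFG, FGL

Hence C_0 ≅ Z^8, C_1 ≅ Z^24, C_2 ≅ Z^16.

Boundary ∂_1: C_1 → C_0 is given by ∂[p,q] = [q] − [p]. For instance
  ∂EJ = J − E.
This gives a 8×24 integer matrix of rank 7; reducing to Smith normal form yields diagonal entries (1,1,1,1,1,1,1).

The boundary map ∂_2: C_2 → C_1 acts by ∂[p,q,r] = [q,r] − [p,r] + [p,q]. For instance
  ∂DFJ = FJ − DJ + DF,
  ∂ABD = BD − AD + AB.
The resulting 24×16 matrix has rank 15, and its Smith normal form has invariant factors (1,1,1,1,1,1,1,1,1,1,1,1,1,1,1).

Now H_k = ker ∂_k / im ∂_{k+1}, so:

  H_0: rank C_0 − rank ∂_1 = 8 − 7 = 1, and the invariant factors of ∂_1 are all 1, so H_0 = Z.
  H_1: rank ker ∂_1 − rank ∂_2 = (24 − 7) − 15 = 2, and the invariant factors of ∂_2 are all 1, so H_1 = Z^2.
  H_2: rank ker ∂_2 − rank ∂_3 = (16 − 15) − 0 = 1, and there is no ∂_3, so H_2 = Z.

H_0 ≅ Z,  H_1 ≅ Z^2,  H_2 ≅ Z.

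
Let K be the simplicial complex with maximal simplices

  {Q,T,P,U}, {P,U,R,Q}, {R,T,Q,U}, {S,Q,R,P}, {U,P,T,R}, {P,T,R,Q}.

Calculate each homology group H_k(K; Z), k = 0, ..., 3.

Take the total order P < Q < R < S < T < U on the vertex set. Then K (dimension 3) consists of the simplices:

  0-simplices (6): P, Q, R, S, T, U
  1-simplices (13): PQ, PR, PS, PT, PU, QR, QS, QT, QU, RS, RT, RU, TU
  2-simplices (13): PQR, PQS, PQT, PQU, PRS, PRT, PRU, PTU, QRS, QRT, QRU, QTU, RTU
  3-simplices (6): PQRS, PQRT, PQRU, PQTU, PRTU, QRTU

so the chain groups are C_0 ≅ Z^6, C_1 ≅ Z^13, C_2 ≅ Z^13, C_3 ≅ Z^6.

∂_1: C_1 → C_0 maps an edge to its endpoints' difference, ∂[p,q] = q − p. For instance
  ∂PT = T − P.
The resulting 6×13 matrix has rank 5, and its Smith normal form has invariant factors (1,1,1,1,1).

∂_2: C_2 → C_1 sends each 2-simplex [p,q,r] to [q,r] − [p,r] + [p,q]. For instance
  ∂QRU = RU − QU + QR,
  ∂PRT = RT − PT + PR.
This gives a 13×13 integer matrix of rank 8; reducing to Smith normal form yields diagonal entries (1,1,1,1,1,1,1,1).

Boundary ∂_3: C_3 → C_2 sends each 3-simplex σ to the alternating sum Σ_i (−1)^i (σ with its i-th vertex removed). For instance
  ∂PQRS = QRS − PRS + PQS − PQR,
  ∂QRTU = RTU − QTU + QRU − QRT.
The resulting 13×6 matrix has rank 5, and its Smith normal form has invariant factors (1,1,1,1,1).

Reading off H_k = ker ∂_k / im ∂_{k+1}:

  H_0: rank C_0 − rank ∂_1 = 6 − 5 = 1, and the invariant factors of ∂_1 are all 1, so H_0 = Z.
  H_1: rank ker ∂_1 − rank ∂_2 = (13 − 5) − 8 = 0, and the invariant factors of ∂_2 are all 1, so H_1 = 0.
  H_2: rank ker ∂_2 − rank ∂_3 = (13 − 8) − 5 = 0, and the invariant factors of ∂_3 are all 1, so H_2 = 0.
  H_3: rank ker ∂_3 − rank ∂_4 = (6 − 5) − 0 = 1, and there is no ∂_4, so H_3 = Z.

H_0 = Z,  H_1 = 0,  H_2 = 0,  H_3 = Z.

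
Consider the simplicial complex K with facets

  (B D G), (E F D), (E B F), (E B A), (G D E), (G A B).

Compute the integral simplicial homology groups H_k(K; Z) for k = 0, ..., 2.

Order the vertices as A < B < D < E < F < G. Listing each simplex with vertices in this order, K has dimension 2 with simplices:

  0-simplices (6): A, B, D, E, F, G
  1-simplices (12): AB, AE, AG, BD, BE, BF, BG, DE, DF, DG, EF, EG
  2-simplices (6): ABE, ABG, BDG, BEF, DEF, DEG

giving chain groups C_0 ≅ Z^6, C_1 ≅ Z^12, C_2 ≅ Z^6.

The boundary map ∂_1: C_1 → C_0 sends each edge [p,q] (with p < q) to q − p. For instance
  ∂DE = E − D.
The resulting 6×12 matrix has rank 5, and its Smith normal form has invariant factors (1,1,1,1,1).

∂_2: C_2 → C_1 acts by ∂[p,q,r] = [q,r] − [p,r] + [p,q]. For instance
  ∂DEG = EG − DG + DE,
  ∂ABE = BE − AE + AB.
The resulting 12×6 matrix has rank 6, and its Smith normal form has invariant factors (1,1,1,1,1,1).

Computing H_k = (kernel of ∂_k) / (image of ∂_{k+1}):

  H_0: rank C_0 − rank ∂_1 = 6 − 5 = 1, and the invariant factors of ∂_1 are all 1, so H_0 ≅ Z.
  H_1: rank ker ∂_1 − rank ∂_2 = (12 − 5) − 6 = 1, and the invariant factors of ∂_2 are all 1, so H_1 ≅ Z.
  H_2: rank ker ∂_2 − rank ∂_3 = (6 − 6) − 0 = 0, and there is no ∂_3, so H_2 ≅ 0.

(K is a triangulation of the cylinder S^1 x I.)

H_0 = Z,  H_1 = Z,  H_2 = 0.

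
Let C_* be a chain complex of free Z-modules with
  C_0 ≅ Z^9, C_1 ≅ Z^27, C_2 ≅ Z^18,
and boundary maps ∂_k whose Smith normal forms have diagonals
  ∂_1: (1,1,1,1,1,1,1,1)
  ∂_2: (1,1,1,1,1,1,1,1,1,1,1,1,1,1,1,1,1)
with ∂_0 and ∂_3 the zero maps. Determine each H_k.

H_0: b_0 = 9 − 0 − 8 = 1; torsion from ∂_1 factors > 1: none. So H_0 ≅ Z.
H_1: b_1 = 27 − 8 − 17 = 2; torsion from ∂_2 factors > 1: none. So H_1 ≅ Z^2.
H_2: b_2 = 18 − 17 − 0 = 1; torsion from ∂_3 factors > 1: none. So H_2 ≅ Z.

H_0 ≅ Z,  H_1 ≅ Z^2,  H_2 ≅ Z.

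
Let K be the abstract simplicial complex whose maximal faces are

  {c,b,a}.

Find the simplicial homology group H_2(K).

Fix the vertex order a < b < c and write every simplex with vertices in increasing order. Then dim K = 2 and the simplices of K are:

  0-simplices (3): a, b, c
  1-simplices (3): ab, ac, bc
  2-simplices (1): abc

giving chain groups C_0 ≅ Z^3, C_1 ≅ Z^3, C_2 ≅ Z^1.

The boundary map ∂_1: C_1 → C_0 is given by ∂[p,q] = [q] − [p]. For instance
  ∂ab = b − a.
The resulting 3×3 matrix has rank 2, and its Smith normal form has invariant factors (1,1).

∂_2: C_2 → C_1 acts by ∂[p,q,r] = [q,r] − [p,r] + [p,q]. For instance
  ∂abc = bc − ac + ab.
As a 3×1 matrix over Z this has rank 1, with invariant factors (1).

Computing H_k = (kernel of ∂_k) / (image of ∂_{k+1}):

  H_2: rank ker ∂_2 − rank ∂_3 = (1 − 1) − 0 = 0, and there is no ∂_3, so H_2 = 0.

H_2 = 0.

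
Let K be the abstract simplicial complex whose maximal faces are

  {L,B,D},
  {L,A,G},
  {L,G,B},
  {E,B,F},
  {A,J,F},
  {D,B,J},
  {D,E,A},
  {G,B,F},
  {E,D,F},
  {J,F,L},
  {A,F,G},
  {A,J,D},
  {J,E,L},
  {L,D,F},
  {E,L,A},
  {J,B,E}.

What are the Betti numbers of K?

Take the total order A < B < D < E < F < G < J < L on the vertex set. Then K (dimension 2) consists of the simplices:

  0-simplices (8): A, B, D, E, F, G, J, L
  1-simplices (24): AD, AE, AF, AG, AJ, AL, BD, BE, BF, BG, BJ, BL, DE, DF, DJ, DL, EF, EJ, EL, FG, FJ, FL, GL, JL
  2-simplices (16): ADE, ADJ, AEL, AFG, AFJ, AGL, BDJ, BDL, BEF, BEJ, BFG, BGL, DEF, DFL, EJL, FJL

so the chain groups are C_0 ≅ Z^8, C_1 ≅ Z^24, C_2 ≅ Z^16.

The boundary map ∂_1: C_1 → C_0 sends each edge [p,q] (with p < q) to q − p. For instance
  ∂DL = L − D.
This gives a 8×24 integer matrix of rank 7; reducing to Smith normal form yields diagonal entries (1,1,1,1,1,1,1).

Boundary ∂_2: C_2 → C_1 acts by ∂[p,q,r] = [q,r] − [p,r] + [p,q]. For instance
  ∂AGL = GL − AL + AG,
  ∂BEF = EF − BF + BE.
The resulting 24×16 matrix has rank 15, and its Smith normal form has invariant factors (1,1,1,1,1,1,1,1,1,1,1,1,1,1,1).

Reading off H_k = ker ∂_k / im ∂_{k+1}:

  H_0: rank C_0 − rank ∂_1 = 8 − 7 = 1, and the invariant factors of ∂_1 are all 1, so H_0 ≅ Z.
  H_1: rank ker ∂_1 − rank ∂_2 = (24 − 7) − 15 = 2, and the invariant factors of ∂_2 are all 1, so H_1 ≅ Z^2.
  H_2: rank ker ∂_2 − rank ∂_3 = (16 − 15) − 0 = 1, and there is no ∂_3, so H_2 ≅ Z.

(K is a triangulation of the torus T^2.)

Hence the Betti numbers are b_0 = 1, b_1 = 2, b_2 = 1.

b_0 = 1, b_1 = 2, b_2 = 1.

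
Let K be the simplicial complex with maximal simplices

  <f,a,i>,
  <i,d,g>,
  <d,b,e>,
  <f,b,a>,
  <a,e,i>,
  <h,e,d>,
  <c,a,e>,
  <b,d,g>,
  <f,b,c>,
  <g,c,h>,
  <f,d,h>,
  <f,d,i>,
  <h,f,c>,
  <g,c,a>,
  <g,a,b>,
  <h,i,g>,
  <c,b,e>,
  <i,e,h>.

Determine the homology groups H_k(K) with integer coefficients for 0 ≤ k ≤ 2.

H_0 = Z,  H_1 = Z ⊕ Z/2Z,  H_2 = 0.

Order the vertices as a < b < c < d < e < f < g < h < i. Listing each simplex with vertices in this order, K has dimension 2 with simplices:

  0-simplices (9): a, b, c, d, e, f, g, h, i
  1-simplices (27): ab, ac, ae, af, ag, ai, bc, bd, be, bf, bg, ce, cf, cg, ch, de, df, dg, dh, di, eh, ei, fh, fi, gh, gi, hi
  2-simplices (18): abf, abg, ace, acg, aei, afi, bce, bcf, bde, bdg, cfh, cgh, deh, dfh, dfi, dgi, ehi, ghi

so the chain groups are C_0 ≅ Z^9, C_1 ≅ Z^27, C_2 ≅ Z^18.

Boundary ∂_1: C_1 → C_0 maps an edge to its endpoints' difference, ∂[p,q] = q − p.
The 9×27 boundary matrix has rank 8 and Smith normal form diag(1,1,1,1,1,1,1,1).

The boundary map ∂_2: C_2 → C_1 acts by ∂[p,q,r] = [q,r] − [p,r] + [p,q]. For instance
  ∂acg = cg − ag + ac,
  ∂abg = bg − ag + ab.
The resulting 27×18 matrix has rank 18, and its Smith normal form has invariant factors (1,1,1,1,1,1,1,1,1,1,1,1,1,1,1,1,1,2).

Computing H_k = (kernel of ∂_k) / (image of ∂_{k+1}):

  H_0: rank C_0 − rank ∂_1 = 9 − 8 = 1, and the invariant factors of ∂_1 are all 1, so H_0 ≅ Z.
  H_1: rank ker ∂_1 − rank ∂_2 = (27 − 8) − 18 = 1, and ∂_2 has invariant factor 2 > 1, so H_1 ≅ Z ⊕ Z/2Z.
  H_2: rank ker ∂_2 − rank ∂_3 = (18 − 18) − 0 = 0, and there is no ∂_3, so H_2 ≅ 0.

(K is a triangulation of the Klein bottle.)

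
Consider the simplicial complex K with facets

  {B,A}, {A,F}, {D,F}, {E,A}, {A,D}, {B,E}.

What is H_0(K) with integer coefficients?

We work with the vertex ordering A < B < D < E < F. The simplices of K, each written with vertices in increasing order, are:

  0-simplices (5): A, B, D, E, F
  1-simplices (6): AB, AD, AE, AF, BE, DF

giving chain groups C_0 ≅ Z^5, C_1 ≅ Z^6.

Boundary ∂_1: C_1 → C_0 maps an edge to its endpoints' difference, ∂[p,q] = q − p.
The resulting 5×6 matrix has rank 4, and its Smith normal form has invariant factors (1,1,1,1).

Now H_k = ker ∂_k / im ∂_{k+1}, so:

  H_0: rank C_0 − rank ∂_1 = 5 − 4 = 1, and the invariant factors of ∂_1 are all 1, so H_0 ≅ Z.

H_0 ≅ Z.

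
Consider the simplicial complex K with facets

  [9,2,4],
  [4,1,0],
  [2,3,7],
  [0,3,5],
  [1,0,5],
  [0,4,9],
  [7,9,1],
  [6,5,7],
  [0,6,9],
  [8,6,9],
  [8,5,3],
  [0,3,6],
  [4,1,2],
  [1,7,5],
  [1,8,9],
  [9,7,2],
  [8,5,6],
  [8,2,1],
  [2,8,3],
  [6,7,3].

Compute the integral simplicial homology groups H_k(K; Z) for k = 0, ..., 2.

H_0 = Z,  H_1 = Z ⊕ Z/2,  H_2 = 0.

We work with the vertex ordering 0 < 1 < 2 < 3 < 4 < 5 < 6 < 7 < 8 < 9. The simplices of K, each written with vertices in increasing order, are:

  0-simplices (10): [0], [1], [2], [3], [4], [5], [6], [7], [8], [9]
  1-simplices (30): (30 of them)
  2-simplices (20): (20 of them)

giving chain groups C_0 ≅ Z^10, C_1 ≅ Z^30, C_2 ≅ Z^20.

∂_1: C_1 → C_0 sends each edge [p,q] (with p < q) to q − p.
This gives a 10×30 integer matrix of rank 9; reducing to Smith normal form yields diagonal entries (1,1,1,1,1,1,1,1,1).

The boundary map ∂_2: C_2 → C_1 maps a triangle to the signed sum of its edges. For instance
  ∂[1,5,7] = [5,7] − [1,7] + [1,5],
  ∂[3,5,8] = [5,8] − [3,8] + [3,5].
The 30×20 boundary matrix has rank 20 and Smith normal form diag(1,1,1,1,1,1,1,1,1,1,1,1,1,1,1,1,1,1,1,2).

Now H_k = ker ∂_k / im ∂_{k+1}, so:

  H_0: rank C_0 − rank ∂_1 = 10 − 9 = 1, and the invariant factors of ∂_1 are all 1, so H_0 ≅ Z.
  H_1: rank ker ∂_1 − rank ∂_2 = (30 − 9) − 20 = 1, and ∂_2 has invariant factor 2 > 1, so H_1 ≅ Z ⊕ Z/2.
  H_2: rank ker ∂_2 − rank ∂_3 = (20 − 20) − 0 = 0, and there is no ∂_3, so H_2 ≅ 0.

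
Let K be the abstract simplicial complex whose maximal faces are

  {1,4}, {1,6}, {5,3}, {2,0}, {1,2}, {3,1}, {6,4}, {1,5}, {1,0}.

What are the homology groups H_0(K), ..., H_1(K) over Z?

K has 7 vertices, 9 edges.
rank ∂_0 = 0, rank ∂_1 = 6 ⇒ b_0 = 7 − 0 − 6 = 1; all invariant factors of ∂_1 are 1 so no torsion. So H_0 = Z.
rank ∂_1 = 6, rank ∂_2 = 0 ⇒ b_1 = 9 − 6 − 0 = 3. So H_1 = Z^3.

H_0 = Z,  H_1 = Z^3.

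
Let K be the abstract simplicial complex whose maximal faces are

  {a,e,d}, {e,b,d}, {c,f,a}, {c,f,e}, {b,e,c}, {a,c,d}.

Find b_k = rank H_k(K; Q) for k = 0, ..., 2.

K has 6 vertices, 12 edges, 6 triangles.
rank ∂_0 = 0, rank ∂_1 = 5 ⇒ b_0 = 6 − 0 − 5 = 1; all invariant factors of ∂_1 are 1 so no torsion. So H_0 ≅ Z.
rank ∂_1 = 5, rank ∂_2 = 6 ⇒ b_1 = 12 − 5 − 6 = 1; all invariant factors of ∂_2 are 1 so no torsion. So H_1 ≅ Z.
rank ∂_2 = 6, rank ∂_3 = 0 ⇒ b_2 = 6 − 6 − 0 = 0. So H_2 ≅ 0.

b_0 = 1, b_1 = 1, b_2 = 0.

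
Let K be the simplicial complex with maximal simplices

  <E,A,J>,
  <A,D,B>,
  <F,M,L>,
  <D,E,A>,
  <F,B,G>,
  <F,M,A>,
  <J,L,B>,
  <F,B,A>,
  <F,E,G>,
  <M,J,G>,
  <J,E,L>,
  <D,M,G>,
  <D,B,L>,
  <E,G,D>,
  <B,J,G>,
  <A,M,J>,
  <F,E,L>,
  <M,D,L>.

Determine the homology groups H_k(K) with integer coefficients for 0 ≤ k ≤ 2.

We work with the vertex ordering A < B < D < E < F < G < J < L < M. The simplices of K, each written with vertices in increasing order, are:

  0-simplices (9): A, B, D, E, F, G, J, L, M
  1-simplices (27): AB, AD, AE, AF, AJ, AM, BD, BF, BG, BJ, BL, DE, DG, DL, DM, EF, EG, EJ, EL, FG, FL, FM, GJ, GM, JL, JM, LM
  2-simplices (18): ABD, ABF, ADE, AEJ, AFM, AJM, BDL, BFG, BGJ, BJL, DEG, DGM, DLM, EFG, EFL, EJL, FLM, GJM

Hence C_0 ≅ Z^9, C_1 ≅ Z^27, C_2 ≅ Z^18.

Boundary ∂_1: C_1 → C_0 is given by ∂[p,q] = [q] − [p].
The 9×27 boundary matrix has rank 8 and Smith normal form diag(1,1,1,1,1,1,1,1).

∂_2: C_2 → C_1 sends each 2-simplex [p,q,r] to [q,r] − [p,r] + [p,q]. For instance
  ∂AFM = FM − AM + AF,
  ∂ABF = BF − AF + AB.
As a 27×18 matrix over Z this has rank 17, with invariant factors (1,1,1,1,1,1,1,1,1,1,1,1,1,1,1,1,1).

From H_k ≅ ker(∂_k) / im(∂_{k+1}) we obtain:

  H_0: rank C_0 − rank ∂_1 = 9 − 8 = 1, and the invariant factors of ∂_1 are all 1, so H_0 = Z.
  H_1: rank ker ∂_1 − rank ∂_2 = (27 − 8) − 17 = 2, and the invariant factors of ∂_2 are all 1, so H_1 = Z^2.
  H_2: rank ker ∂_2 − rank ∂_3 = (18 − 17) − 0 = 1, and there is no ∂_3, so H_2 = Z.

(K is a triangulation of the torus T^2.)

H_0 ≅ Z,  H_1 ≅ Z^2,  H_2 ≅ Z.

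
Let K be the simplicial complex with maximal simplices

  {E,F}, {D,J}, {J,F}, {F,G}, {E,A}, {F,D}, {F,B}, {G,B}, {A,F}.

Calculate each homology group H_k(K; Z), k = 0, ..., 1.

Order the vertices as A < B < D < E < F < G < J. Listing each simplex with vertices in this order, K has dimension 1 with simplices:

  0-simplices (7): A, B, D, E, F, G, J
  1-simplices (9): AE, AF, BF, BG, DF, DJ, EF, FG, FJ

giving chain groups C_0 ≅ Z^7, C_1 ≅ Z^9.

The boundary map ∂_1: C_1 → C_0 is given by ∂[p,q] = [q] − [p].
As a 7×9 matrix over Z this has rank 6, with invariant factors (1,1,1,1,1,1).

From H_k ≅ ker(∂_k) / im(∂_{k+1}) we obtain:

  H_0: rank C_0 − rank ∂_1 = 7 − 6 = 1, and the invariant factors of ∂_1 are all 1, so H_0 = Z.
  H_1: rank ker ∂_1 − rank ∂_2 = (9 − 6) − 0 = 3, and there is no ∂_2, so H_1 = Z^3.

H_0 ≅ Z,  H_1 ≅ Z^3.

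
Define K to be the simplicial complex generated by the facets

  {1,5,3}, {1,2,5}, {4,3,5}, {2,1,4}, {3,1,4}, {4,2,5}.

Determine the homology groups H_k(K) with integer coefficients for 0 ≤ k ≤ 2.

K has 5 vertices, 9 edges, 6 triangles.
rank ∂_0 = 0, rank ∂_1 = 4 ⇒ b_0 = 5 − 0 − 4 = 1; all invariant factors of ∂_1 are 1 so no torsion. So H_0 ≅ Z.
rank ∂_1 = 4, rank ∂_2 = 5 ⇒ b_1 = 9 − 4 − 5 = 0; all invariant factors of ∂_2 are 1 so no torsion. So H_1 ≅ 0.
rank ∂_2 = 5, rank ∂_3 = 0 ⇒ b_2 = 6 − 5 − 0 = 1. So H_2 ≅ Z.

H_0 = Z,  H_1 = 0,  H_2 = Z.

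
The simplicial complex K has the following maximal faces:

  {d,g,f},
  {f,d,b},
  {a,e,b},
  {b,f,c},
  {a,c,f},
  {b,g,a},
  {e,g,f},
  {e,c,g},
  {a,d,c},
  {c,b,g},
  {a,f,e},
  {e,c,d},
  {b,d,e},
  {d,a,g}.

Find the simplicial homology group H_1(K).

H_1 ≅ Z^2.

K has 7 vertices, 21 edges, 14 triangles.
rank ∂_1 = 6, rank ∂_2 = 13 ⇒ b_1 = 21 − 6 − 13 = 2; all invariant factors of ∂_2 are 1 so no torsion. So H_1 ≅ Z^2.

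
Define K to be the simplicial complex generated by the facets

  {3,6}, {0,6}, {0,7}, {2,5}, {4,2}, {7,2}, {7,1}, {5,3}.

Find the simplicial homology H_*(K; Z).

H_0 = Z,  H_1 = Z.

Fix the vertex order 0 < 1 < 2 < 3 < 4 < 5 < 6 < 7 and write every simplex with vertices in increasing order. Then dim K = 1 and the simplices of K are:

  0-simplices (8): [0], [1], [2], [3], [4], [5], [6], [7]
  1-simplices (8): [0,6], [0,7], [1,7], [2,4], [2,5], [2,7], [3,5], [3,6]

Hence C_0 ≅ Z^8, C_1 ≅ Z^8.

The boundary map ∂_1: C_1 → C_0 is given by ∂[p,q] = [q] − [p]. For instance
  ∂[2,4] = [4] − [2].
As a 8×8 matrix over Z this has rank 7, with invariant factors (1,1,1,1,1,1,1).

From H_k ≅ ker(∂_k) / im(∂_{k+1}) we obtain:

  H_0: rank C_0 − rank ∂_1 = 8 − 7 = 1, and the invariant factors of ∂_1 are all 1, so H_0 ≅ Z.
  H_1: rank ker ∂_1 − rank ∂_2 = (8 − 7) − 0 = 1, and there is no ∂_2, so H_1 ≅ Z.

As a check, the Euler characteristic is 8 − 8 = 0, which agrees with 1 − 1 = 0.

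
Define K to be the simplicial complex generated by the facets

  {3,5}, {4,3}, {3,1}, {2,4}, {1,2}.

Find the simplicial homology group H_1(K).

H_1 ≅ Z.

We work with the vertex ordering 1 < 2 < 3 < 4 < 5. The simplices of K, each written with vertices in increasing order, are:

  0-simplices (5): [1], [2], [3], [4], [5]
  1-simplices (5): [1,2], [1,3], [2,4], [3,4], [3,5]

so the chain groups are C_0 ≅ Z^5, C_1 ≅ Z^5.

The boundary map ∂_1: C_1 → C_0 is given by ∂[p,q] = [q] − [p].
The resulting 5×5 matrix has rank 4, and its Smith normal form has invariant factors (1,1,1,1).

Computing H_k = (kernel of ∂_k) / (image of ∂_{k+1}):

  H_1: rank ker ∂_1 − rank ∂_2 = (5 − 4) − 0 = 1, and there is no ∂_2, so H_1 = Z.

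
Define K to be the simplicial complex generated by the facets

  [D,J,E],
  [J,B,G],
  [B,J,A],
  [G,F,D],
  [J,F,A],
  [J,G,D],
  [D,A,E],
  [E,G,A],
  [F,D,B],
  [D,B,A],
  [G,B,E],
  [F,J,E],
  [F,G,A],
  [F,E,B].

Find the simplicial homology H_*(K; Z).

Fix the vertex order A < B < D < E < F < G < J and write every simplex with vertices in increasing order. Then dim K = 2 and the simplices of K are:

  0-simplices (7): A, B, D, E, F, G, J
  1-simplices (21): AB, AD, AE, AF, AG, AJ, BD, BE, BF, BG, BJ, DE, DF, DG, DJ, EF, EG, EJ, FG, FJ, GJ
  2-simplices (14): ABD, ABJ, ADE, AEG, AFG, AFJ, BDF, BEF, BEG, BGJ, DEJ, DFG, DGJ, EFJ

giving chain groups C_0 ≅ Z^7, C_1 ≅ Z^21, C_2 ≅ Z^14.

Boundary ∂_1: C_1 → C_0 is given by ∂[p,q] = [q] − [p].
As a 7×21 matrix over Z this has rank 6, with invariant factors (1,1,1,1,1,1).

Boundary ∂_2: C_2 → C_1 acts by ∂[p,q,r] = [q,r] − [p,r] + [p,q]. For instance
  ∂AEG = EG − AG + AE,
  ∂ABJ = BJ − AJ + AB.
This gives a 21×14 integer matrix of rank 13; reducing to Smith normal form yields diagonal entries (1,1,1,1,1,1,1,1,1,1,1,1,1).

Reading off H_k = ker ∂_k / im ∂_{k+1}:

  H_0: rank C_0 − rank ∂_1 = 7 − 6 = 1, and the invariant factors of ∂_1 are all 1, so H_0 = Z.
  H_1: rank ker ∂_1 − rank ∂_2 = (21 − 6) − 13 = 2, and the invariant factors of ∂_2 are all 1, so H_1 = Z^2.
  H_2: rank ker ∂_2 − rank ∂_3 = (14 − 13) − 0 = 1, and there is no ∂_3, so H_2 = Z.

As a check, the Euler characteristic is 7 − 21 + 14 = 0, which agrees with 1 − 2 + 1 = 0.

H_0 ≅ Z,  H_1 ≅ Z^2,  H_2 ≅ Z.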